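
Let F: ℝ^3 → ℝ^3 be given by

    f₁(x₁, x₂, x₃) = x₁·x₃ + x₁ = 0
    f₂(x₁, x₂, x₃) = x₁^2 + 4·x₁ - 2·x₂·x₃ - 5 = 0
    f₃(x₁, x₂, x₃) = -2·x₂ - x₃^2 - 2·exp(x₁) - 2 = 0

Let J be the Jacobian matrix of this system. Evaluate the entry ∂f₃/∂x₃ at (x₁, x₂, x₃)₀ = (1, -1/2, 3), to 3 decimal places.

-6.000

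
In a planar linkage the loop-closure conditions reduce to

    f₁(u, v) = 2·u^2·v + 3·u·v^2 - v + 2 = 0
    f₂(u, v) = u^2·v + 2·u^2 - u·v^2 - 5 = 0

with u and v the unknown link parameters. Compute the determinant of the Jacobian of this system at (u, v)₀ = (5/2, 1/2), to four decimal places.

-211.1875

J = [[4·u·v + 3·v^2, 2·u^2 + 6·u·v - 1], [2·u·v + 4·u - v^2, u^2 - 2·u·v]].
At the point, J = [[5.7500, 19.0000], [12.2500, 3.7500]].
det J = -211.1875.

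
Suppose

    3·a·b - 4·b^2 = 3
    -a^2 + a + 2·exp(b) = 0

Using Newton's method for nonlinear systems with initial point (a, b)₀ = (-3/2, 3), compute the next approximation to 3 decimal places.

At (-3/2, 3): F = (-52.500, 36.42107).
Jacobian J = [[3·b, 3·a - 8·b], [-2·a + 1, 2·exp(b)]].
At the point, J = [[9.000, -28.500], [4.000, 40.17107]] (det J = 475.53966).
Solving J·Δ = −F gives Δ = (2.252, -1.131).
Then the next iterate is (a, b)₁ = (0.752, 1.869).

(0.752, 1.869)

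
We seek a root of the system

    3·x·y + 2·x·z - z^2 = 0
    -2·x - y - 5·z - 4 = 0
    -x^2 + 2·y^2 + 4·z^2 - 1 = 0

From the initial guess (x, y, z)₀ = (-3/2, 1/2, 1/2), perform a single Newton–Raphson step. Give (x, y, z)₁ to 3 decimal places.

(0.408, 2.399, -1.443)

At (-3/2, 1/2, 1/2): F = (-4.000, -4.000, -1.750).
Jacobian J = [[3·y + 2·z, 3·x, 2·x - 2·z], [-2, -1, -5], [-2·x, 4·y, 8·z]].
At the point, J = [[2.500, -4.500, -4.000], [-2.000, -1.000, -5.000], [3.000, 2.000, 4.000]] (det J = 50.500).
Solving J·Δ = −F gives Δ = (1.908, 1.899, -1.943).
Then the next iterate is (x, y, z)₁ = (0.408, 2.399, -1.443).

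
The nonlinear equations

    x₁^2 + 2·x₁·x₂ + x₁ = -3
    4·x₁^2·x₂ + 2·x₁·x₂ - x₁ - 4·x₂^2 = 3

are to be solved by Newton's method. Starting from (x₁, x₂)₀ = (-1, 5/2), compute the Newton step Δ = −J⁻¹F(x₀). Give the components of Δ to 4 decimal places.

At (-1, 5/2): F = (-2.0000, -22.0000).
Jacobian J = [[2·x₁ + 2·x₂ + 1, 2·x₁], [8·x₁·x₂ + 2·x₂ - 1, 4·x₁^2 + 2·x₁ - 8·x₂]].
At the point, J = [[4.0000, -2.0000], [-16.0000, -18.0000]] (det J = -104.0000).
Solving J·Δ = −F gives Δ = (-0.0769, -1.1538).

(-0.0769, -1.1538)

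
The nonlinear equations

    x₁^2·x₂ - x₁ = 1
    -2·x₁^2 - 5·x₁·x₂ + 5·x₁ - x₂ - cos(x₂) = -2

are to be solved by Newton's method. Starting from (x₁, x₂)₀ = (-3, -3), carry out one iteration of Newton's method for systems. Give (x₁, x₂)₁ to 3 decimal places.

(2.756, -11.095)

At (-3, -3): F = (-25.000, -72.01001).
Jacobian J = [[2·x₁·x₂ - 1, x₁^2], [-4·x₁ - 5·x₂ + 5, -5·x₁ + sin(x₂) - 1]].
At the point, J = [[17.000, 9.000], [32.000, 13.85888]] (det J = -52.39904).
Solving J·Δ = −F gives Δ = (5.756, -8.095).
Then the next iterate is (x₁, x₂)₁ = (2.756, -11.095).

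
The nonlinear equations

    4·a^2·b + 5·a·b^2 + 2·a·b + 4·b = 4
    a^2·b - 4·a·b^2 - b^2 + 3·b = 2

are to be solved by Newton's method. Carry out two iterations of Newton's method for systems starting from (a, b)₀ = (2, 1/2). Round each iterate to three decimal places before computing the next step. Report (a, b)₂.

(12.432, -1.008)

At (2, 1/2): F = (10.500, -0.750).
Jacobian J = [[8·a·b + 5·b^2 + 2·b, 4·a^2 + 10·a·b + 2·a + 4], [2·a·b - 4·b^2, a^2 - 8·a·b - 2·b + 3]].
At the point, J = [[10.250, 34.000], [1.000, -2.000]] (det J = -54.500).
Solving J·Δ = −F gives Δ = (0.083, -0.334).
Then the next iterate is (a, b)₁ = (2.083, 0.166).
Round to (2.083, 0.166) and repeat: F = (0.52357, -1.03890), J = [[3.23600, 28.97934], [0.58133, 4.24066]].
Δ = (10.349, -1.174), so (a, b)₂ = (12.432, -1.008).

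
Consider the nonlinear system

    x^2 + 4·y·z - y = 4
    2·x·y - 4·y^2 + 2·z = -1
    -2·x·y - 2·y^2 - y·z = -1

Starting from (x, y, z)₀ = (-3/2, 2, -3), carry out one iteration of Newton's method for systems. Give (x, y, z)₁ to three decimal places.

(-0.750, 0.952, -0.952)

At (-3/2, 2, -3): F = (-27.750, -27.000, 5.000).
Jacobian J = [[2·x, 4·z - 1, 4·y], [2·y, 2·x - 8·y, 2], [-2·y, -2·x - 4·y - z, -y]].
At the point, J = [[-3.000, -13.000, 8.000], [4.000, -19.000, 2.000], [-4.000, -2.000, -2.000]] (det J = -798.000).
Solving J·Δ = −F gives Δ = (0.750, -1.048, 2.048).
Then the next iterate is (x, y, z)₁ = (-0.750, 0.952, -0.952).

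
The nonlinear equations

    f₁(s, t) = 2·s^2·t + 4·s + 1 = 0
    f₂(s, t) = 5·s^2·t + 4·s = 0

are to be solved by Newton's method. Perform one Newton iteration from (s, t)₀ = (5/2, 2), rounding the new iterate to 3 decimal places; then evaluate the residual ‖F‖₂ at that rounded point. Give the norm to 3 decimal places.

2.623

At (5/2, 2): F = (36.000, 72.500).
Jacobian J = [[4·s·t + 4, 2·s^2], [10·s·t + 4, 5·s^2]].
At the point, J = [[24.000, 12.500], [54.000, 31.250]] (det J = 75.000).
Solving J·Δ = −F gives Δ = (-2.917, 2.720).
Then the next iterate is (s, t)₁ = (-0.417, 4.720).
Re-evaluating at (-0.417, 4.720): F = (0.97351, 2.43578), so ‖F‖₂ = 2.623.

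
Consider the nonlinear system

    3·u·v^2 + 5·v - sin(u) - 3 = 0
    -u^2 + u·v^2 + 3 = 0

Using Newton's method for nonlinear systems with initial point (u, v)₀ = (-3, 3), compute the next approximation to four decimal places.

(-1.3669, 2.5276)

At (-3, 3): F = (-68.858880, -33.0000).
Jacobian J = [[3·v^2 - cos(u), 6·u·v + 5], [-2·u + v^2, 2·u·v]].
At the point, J = [[27.989992, -49.0000], [15.0000, -18.0000]] (det J = 231.180135).
Solving J·Δ = −F gives Δ = (1.6331, -0.4724).
Then the next iterate is (u, v)₁ = (-1.3669, 2.5276).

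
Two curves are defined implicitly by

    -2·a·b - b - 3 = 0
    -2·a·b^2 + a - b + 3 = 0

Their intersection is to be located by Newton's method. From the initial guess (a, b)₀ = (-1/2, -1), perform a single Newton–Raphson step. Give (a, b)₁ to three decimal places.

(1.000, 0.000)

At (-1/2, -1): F = (-3.000, 4.500).
Jacobian J = [[-2·b, -2·a - 1], [-2·b^2 + 1, -4·a·b - 1]].
At the point, J = [[2.000, 0.000], [-1.000, -3.000]] (det J = -6.000).
Solving J·Δ = −F gives Δ = (1.500, 1.000).
Then the next iterate is (a, b)₁ = (1.000, 0.000).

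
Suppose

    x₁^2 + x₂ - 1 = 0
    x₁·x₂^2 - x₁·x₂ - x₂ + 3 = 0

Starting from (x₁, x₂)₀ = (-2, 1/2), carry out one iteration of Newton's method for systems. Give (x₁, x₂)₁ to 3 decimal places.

At (-2, 1/2): F = (3.500, 3.000).
Jacobian J = [[2·x₁, 1], [x₂^2 - x₂, 2·x₁·x₂ - x₁ - 1]].
At the point, J = [[-4.000, 1.000], [-0.250, -1.000]] (det J = 4.250).
Solving J·Δ = −F gives Δ = (1.529, 2.618).
Then the next iterate is (x₁, x₂)₁ = (-0.471, 3.118).

(-0.471, 3.118)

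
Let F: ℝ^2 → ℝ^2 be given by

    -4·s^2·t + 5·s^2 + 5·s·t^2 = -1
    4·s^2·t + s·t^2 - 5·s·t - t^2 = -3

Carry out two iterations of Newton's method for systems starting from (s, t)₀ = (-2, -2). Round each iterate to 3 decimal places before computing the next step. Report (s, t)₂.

(-0.650, -1.076)

At (-2, -2): F = (13.000, -61.000).
Jacobian J = [[-8·s·t + 10·s + 5·t^2, -4·s^2 + 10·s·t], [8·s·t + t^2 - 5·t, 4·s^2 + 2·s·t - 5·s - 2·t]].
At the point, J = [[-32.000, 24.000], [46.000, 38.000]] (det J = -2320.000).
Solving J·Δ = −F gives Δ = (0.844, 0.584).
Then the next iterate is (s, t)₁ = (-1.156, -1.416).
Round to (-1.156, -1.416) and repeat: F = (3.66146, -17.07639), J = [[-14.62989, 11.02362], [22.18022, 17.23114]].
Δ = (0.506, 0.340), so (s, t)₂ = (-0.650, -1.076).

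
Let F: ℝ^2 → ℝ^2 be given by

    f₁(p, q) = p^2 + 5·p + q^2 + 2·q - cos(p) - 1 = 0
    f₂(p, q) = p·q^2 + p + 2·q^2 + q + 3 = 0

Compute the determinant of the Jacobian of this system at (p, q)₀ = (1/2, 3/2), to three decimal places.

J = [[2·p + sin(p) + 5, 2·q + 2], [q^2 + 1, 2·p·q + 4·q + 1]].
At the point, J = [[6.47943, 5.000], [3.250, 8.500]].
det J = 38.825.

38.825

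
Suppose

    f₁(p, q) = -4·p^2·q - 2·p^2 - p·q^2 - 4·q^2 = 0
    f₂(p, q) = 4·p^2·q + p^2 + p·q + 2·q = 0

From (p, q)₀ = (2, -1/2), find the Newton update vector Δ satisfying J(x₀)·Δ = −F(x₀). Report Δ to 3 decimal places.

(-1.800, -0.105)

At (2, -1/2): F = (-1.500, -6.000).
Jacobian J = [[-8·p·q - 4·p - q^2, -4·p^2 - 2·p·q - 8·q], [8·p·q + 2·p + q, 4·p^2 + p + 2]].
At the point, J = [[-0.250, -10.000], [-4.500, 20.000]] (det J = -50.000).
Solving J·Δ = −F gives Δ = (-1.800, -0.105).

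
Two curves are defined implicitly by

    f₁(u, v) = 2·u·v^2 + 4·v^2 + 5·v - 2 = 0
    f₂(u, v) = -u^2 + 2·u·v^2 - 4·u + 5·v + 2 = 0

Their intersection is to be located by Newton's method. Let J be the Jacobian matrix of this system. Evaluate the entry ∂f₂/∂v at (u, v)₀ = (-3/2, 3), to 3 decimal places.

-13.000

∂f₂/∂v = 4·u·v + 5.
At (-3/2, 3) this is -13.000.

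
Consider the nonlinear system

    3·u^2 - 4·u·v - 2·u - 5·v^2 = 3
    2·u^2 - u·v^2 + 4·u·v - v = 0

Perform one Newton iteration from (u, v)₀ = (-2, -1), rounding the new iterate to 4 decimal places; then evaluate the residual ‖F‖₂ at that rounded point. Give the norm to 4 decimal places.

At (-2, -1): F = (0.0000, 19.0000).
Jacobian J = [[6·u - 4·v - 2, -4·u - 10·v], [4·u - v^2 + 4·v, -2·u·v + 4·u - 1]].
At the point, J = [[-10.0000, 18.0000], [-13.0000, -13.0000]] (det J = 364.0000).
Solving J·Δ = −F gives Δ = (0.9396, 0.5220).
Then the next iterate is (u, v)₁ = (-1.0604, -0.4780).
Re-evaluating at (-1.0604, -0.4780): F = (-0.675760, 4.996666), so ‖F‖₂ = 5.0422.

5.0422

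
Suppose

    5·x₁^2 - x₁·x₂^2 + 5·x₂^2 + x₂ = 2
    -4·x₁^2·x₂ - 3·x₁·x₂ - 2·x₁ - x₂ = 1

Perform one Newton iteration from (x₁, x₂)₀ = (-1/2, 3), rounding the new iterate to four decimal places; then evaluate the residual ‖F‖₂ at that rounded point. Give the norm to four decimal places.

18.2323

At (-1/2, 3): F = (51.7500, -1.5000).
Jacobian J = [[10·x₁ - x₂^2, -2·x₁·x₂ + 10·x₂ + 1], [-8·x₁·x₂ - 3·x₂ - 2, -4·x₁^2 - 3·x₁ - 1]].
At the point, J = [[-14.0000, 34.0000], [1.0000, -0.5000]] (det J = -27.0000).
Solving J·Δ = −F gives Δ = (0.9306, -1.1389).
Then the next iterate is (x₁, x₂)₁ = (0.4306, 1.8611).
Re-evaluating at (0.4306, 1.8611): F = (16.615182, -7.506783), so ‖F‖₂ = 18.2323.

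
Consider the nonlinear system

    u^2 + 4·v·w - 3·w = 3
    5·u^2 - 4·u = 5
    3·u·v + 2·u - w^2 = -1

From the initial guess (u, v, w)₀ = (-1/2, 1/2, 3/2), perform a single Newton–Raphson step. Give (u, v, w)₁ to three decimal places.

At (-1/2, 1/2, 3/2): F = (-4.250, -1.750, -3.000).
Jacobian J = [[2·u, 4·w, 4·v - 3], [10·u - 4, 0, 0], [3·v + 2, 3·u, -2·w]].
At the point, J = [[-1.000, 6.000, -1.000], [-9.000, 0.000, 0.000], [3.500, -1.500, -3.000]] (det J = -175.500).
Solving J·Δ = −F gives Δ = (-0.194, 0.435, -1.444).
Then the next iterate is (u, v, w)₁ = (-0.694, 0.935, 0.056).

(-0.694, 0.935, 0.056)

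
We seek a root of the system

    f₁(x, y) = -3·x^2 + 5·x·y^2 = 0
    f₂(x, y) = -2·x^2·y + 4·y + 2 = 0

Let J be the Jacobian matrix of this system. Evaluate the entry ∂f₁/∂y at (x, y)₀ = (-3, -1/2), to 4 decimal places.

∂f₁/∂y = 10·x·y.
At (-3, -1/2) this is 15.0000.

15.0000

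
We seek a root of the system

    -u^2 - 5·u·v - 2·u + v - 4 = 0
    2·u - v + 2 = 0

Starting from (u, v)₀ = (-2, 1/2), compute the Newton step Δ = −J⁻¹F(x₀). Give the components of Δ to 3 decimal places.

(1.209, -0.081)

At (-2, 1/2): F = (1.500, -2.500).
Jacobian J = [[-2·u - 5·v - 2, -5·u + 1], [2, -1]].
At the point, J = [[-0.500, 11.000], [2.000, -1.000]] (det J = -21.500).
Solving J·Δ = −F gives Δ = (1.209, -0.081).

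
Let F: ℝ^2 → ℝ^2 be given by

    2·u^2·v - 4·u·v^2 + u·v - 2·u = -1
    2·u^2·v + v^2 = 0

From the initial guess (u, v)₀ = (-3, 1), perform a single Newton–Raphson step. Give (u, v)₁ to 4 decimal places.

(-2.5234, 0.3359)

At (-3, 1): F = (34.0000, 19.0000).
Jacobian J = [[4·u·v - 4·v^2 + v - 2, 2·u^2 - 8·u·v + u], [4·u·v, 2·u^2 + 2·v]].
At the point, J = [[-17.0000, 39.0000], [-12.0000, 20.0000]] (det J = 128.0000).
Solving J·Δ = −F gives Δ = (0.4766, -0.6641).
Then the next iterate is (u, v)₁ = (-2.5234, 0.3359).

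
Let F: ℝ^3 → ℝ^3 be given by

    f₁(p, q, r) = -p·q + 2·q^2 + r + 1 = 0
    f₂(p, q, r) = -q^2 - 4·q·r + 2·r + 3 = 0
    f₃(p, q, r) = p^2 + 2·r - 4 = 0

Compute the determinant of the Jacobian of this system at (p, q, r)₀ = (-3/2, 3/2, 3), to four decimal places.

90.0000

J = [[-q, -p + 4·q, 1], [0, -2·q - 4·r, -4·q + 2], [2·p, 0, 2]].
At the point, J = [[-1.5000, 7.5000, 1.0000], [0.0000, -15.0000, -4.0000], [-3.0000, 0.0000, 2.0000]].
det J = 90.0000.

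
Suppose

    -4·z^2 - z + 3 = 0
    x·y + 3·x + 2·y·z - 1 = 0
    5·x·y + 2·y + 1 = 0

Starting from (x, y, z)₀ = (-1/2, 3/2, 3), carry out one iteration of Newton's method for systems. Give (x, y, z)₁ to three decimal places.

(-0.548, 1.279, 1.560)

At (-1/2, 3/2, 3): F = (-36.000, 5.750, 0.250).
Jacobian J = [[0, 0, -8·z - 1], [y + 3, x + 2·z, 2·y], [5·y, 5·x + 2, 0]].
At the point, J = [[0.000, 0.000, -25.000], [4.500, 5.500, 3.000], [7.500, -0.500, 0.000]] (det J = 1087.500).
Solving J·Δ = −F gives Δ = (-0.048, -0.221, -1.440).
Then the next iterate is (x, y, z)₁ = (-0.548, 1.279, 1.560).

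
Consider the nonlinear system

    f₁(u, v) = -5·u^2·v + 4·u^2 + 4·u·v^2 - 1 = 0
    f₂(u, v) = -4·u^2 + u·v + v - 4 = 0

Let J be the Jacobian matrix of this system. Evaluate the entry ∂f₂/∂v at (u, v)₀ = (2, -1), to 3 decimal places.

3.000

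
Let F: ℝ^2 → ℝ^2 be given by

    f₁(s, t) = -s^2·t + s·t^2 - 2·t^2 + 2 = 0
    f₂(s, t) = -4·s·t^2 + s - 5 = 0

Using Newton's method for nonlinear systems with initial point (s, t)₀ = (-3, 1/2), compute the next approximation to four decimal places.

At (-3, 1/2): F = (-3.7500, -5.0000).
Jacobian J = [[-2·s·t + t^2, -s^2 + 2·s·t - 4·t], [-4·t^2 + 1, -8·s·t]].
At the point, J = [[3.2500, -14.0000], [0.0000, 12.0000]] (det J = 39.0000).
Solving J·Δ = −F gives Δ = (2.9487, 0.4167).
Then the next iterate is (s, t)₁ = (-0.0513, 0.9167).

(-0.0513, 0.9167)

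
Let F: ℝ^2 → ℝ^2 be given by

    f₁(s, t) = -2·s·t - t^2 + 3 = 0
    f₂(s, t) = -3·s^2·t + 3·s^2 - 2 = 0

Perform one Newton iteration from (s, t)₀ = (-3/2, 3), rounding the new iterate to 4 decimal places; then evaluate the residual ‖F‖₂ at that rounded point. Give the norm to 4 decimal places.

At (-3/2, 3): F = (3.0000, -15.5000).
Jacobian J = [[-2·t, -2·s - 2·t], [-6·s·t + 6·s, -3·s^2]].
At the point, J = [[-6.0000, -3.0000], [18.0000, -6.7500]] (det J = 94.5000).
Solving J·Δ = −F gives Δ = (0.7063, -0.4127).
Then the next iterate is (s, t)₁ = (-0.7937, 2.5873).
Re-evaluating at (-0.7937, 2.5873): F = (0.412959, -4.999805), so ‖F‖₂ = 5.0168.

5.0168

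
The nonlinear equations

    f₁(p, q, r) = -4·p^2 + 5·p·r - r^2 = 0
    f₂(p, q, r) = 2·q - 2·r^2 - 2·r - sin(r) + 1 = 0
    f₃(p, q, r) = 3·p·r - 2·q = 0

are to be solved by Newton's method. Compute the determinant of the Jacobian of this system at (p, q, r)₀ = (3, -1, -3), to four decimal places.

-1181.2194

J = [[-8·p + 5·r, 0, 5·p - 2·r], [0, 2, -4·r - cos(r) - 2], [3·r, -2, 3·p]].
At the point, J = [[-39.0000, 0.0000, 21.0000], [0.0000, 2.0000, 10.989992], [-9.0000, -2.0000, 9.0000]].
det J = -1181.2194.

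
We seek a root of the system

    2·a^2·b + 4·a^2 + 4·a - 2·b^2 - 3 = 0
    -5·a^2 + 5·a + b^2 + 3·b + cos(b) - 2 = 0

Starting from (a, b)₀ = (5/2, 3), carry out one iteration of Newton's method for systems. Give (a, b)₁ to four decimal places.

(1.5620, 1.3045)

At (5/2, 3): F = (51.5000, -3.739992).
Jacobian J = [[4·a·b + 8·a + 4, 2·a^2 - 4·b], [-10·a + 5, 2·b - sin(b) + 3]].
At the point, J = [[54.0000, 0.5000], [-20.0000, 8.858880]] (det J = 488.379520).
Solving J·Δ = −F gives Δ = (-0.9380, -1.6955).
Then the next iterate is (a, b)₁ = (1.5620, 1.3045).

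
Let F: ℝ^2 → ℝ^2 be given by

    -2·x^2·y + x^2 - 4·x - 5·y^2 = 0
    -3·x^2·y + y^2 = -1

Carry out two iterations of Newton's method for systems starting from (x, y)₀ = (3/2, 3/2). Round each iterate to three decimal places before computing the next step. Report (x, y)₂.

(2.157, -0.699)

At (3/2, 3/2): F = (-21.750, -6.875).
Jacobian J = [[-4·x·y + 2·x - 4, -2·x^2 - 10·y], [-6·x·y, -3·x^2 + 2·y]].
At the point, J = [[-10.000, -19.500], [-13.500, -3.750]] (det J = -225.750).
Solving J·Δ = −F gives Δ = (-0.233, -0.996).
Then the next iterate is (x, y)₁ = (1.267, 0.504).
Round to (1.267, 0.504) and repeat: F = (-6.35092, -1.17318), J = [[-4.02027, -8.25058], [-3.83141, -3.80787]].
Δ = (0.890, -1.203), so (x, y)₂ = (2.157, -0.699).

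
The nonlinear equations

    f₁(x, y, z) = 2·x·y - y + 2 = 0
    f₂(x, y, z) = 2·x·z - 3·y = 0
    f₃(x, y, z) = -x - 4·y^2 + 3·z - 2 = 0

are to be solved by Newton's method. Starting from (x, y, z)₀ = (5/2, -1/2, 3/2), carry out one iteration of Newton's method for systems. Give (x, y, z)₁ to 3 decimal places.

At (5/2, -1/2, 3/2): F = (0.000, 9.000, -1.000).
Jacobian J = [[2·y, 2·x - 1, 0], [2·z, -3, 2·x], [-1, -8·y, 3]].
At the point, J = [[-1.000, 4.000, 0.000], [3.000, -3.000, 5.000], [-1.000, 4.000, 3.000]] (det J = -27.000).
Solving J·Δ = −F gives Δ = (-4.741, -1.185, 0.333).
Then the next iterate is (x, y, z)₁ = (-2.241, -1.685, 1.833).

(-2.241, -1.685, 1.833)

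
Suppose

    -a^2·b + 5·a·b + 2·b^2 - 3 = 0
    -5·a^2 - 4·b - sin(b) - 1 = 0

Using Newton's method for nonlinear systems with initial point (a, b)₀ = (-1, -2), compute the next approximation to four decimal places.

At (-1, -2): F = (17.0000, 2.909297).
Jacobian J = [[-2·a·b + 5·b, -a^2 + 5·a + 4·b], [-10·a, -cos(b) - 4]].
At the point, J = [[-14.0000, -14.0000], [10.0000, -3.583853]] (det J = 190.173944).
Solving J·Δ = −F gives Δ = (0.1062, 1.1081).
Then the next iterate is (a, b)₁ = (-0.8938, -0.8919).

(-0.8938, -0.8919)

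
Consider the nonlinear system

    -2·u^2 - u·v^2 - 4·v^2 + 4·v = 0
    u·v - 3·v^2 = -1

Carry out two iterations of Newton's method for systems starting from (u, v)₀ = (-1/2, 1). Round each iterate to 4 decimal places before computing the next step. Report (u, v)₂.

(-1.4339, 0.3650)

At (-1/2, 1): F = (0.0000, -2.5000).
Jacobian J = [[-4·u - v^2, -2·u·v - 8·v + 4], [v, u - 6·v]].
At the point, J = [[1.0000, -3.0000], [1.0000, -6.5000]] (det J = -3.5000).
Solving J·Δ = −F gives Δ = (-2.1429, -0.7143).
Then the next iterate is (u, v)₁ = (-2.6429, 0.2857).
Round to (-2.6429, 0.2857) and repeat: F = (-12.937813, 0.000050), J = [[10.489976, 3.224553], [0.2857, -4.3571]].
Δ = (1.2090, 0.0793), so (u, v)₂ = (-1.4339, 0.3650).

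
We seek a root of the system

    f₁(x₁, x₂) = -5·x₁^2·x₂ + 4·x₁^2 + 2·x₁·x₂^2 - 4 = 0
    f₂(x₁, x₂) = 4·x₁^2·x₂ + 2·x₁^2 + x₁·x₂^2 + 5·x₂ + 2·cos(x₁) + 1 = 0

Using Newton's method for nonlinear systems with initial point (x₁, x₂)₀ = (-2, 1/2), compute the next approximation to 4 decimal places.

At (-2, 1/2): F = (1.0000, 18.167706).
Jacobian J = [[-10·x₁·x₂ + 8·x₁ + 2·x₂^2, -5·x₁^2 + 4·x₁·x₂], [8·x₁·x₂ + 4·x₁ + x₂^2 - 2·sin(x₁), 4·x₁^2 + 2·x₁·x₂ + 5]].
At the point, J = [[-5.5000, -24.0000], [-13.931405, 19.0000]] (det J = -438.853724).
Solving J·Δ = −F gives Δ = (1.0368, -0.1959).
Then the next iterate is (x₁, x₂)₁ = (-0.9632, 0.3041).

(-0.9632, 0.3041)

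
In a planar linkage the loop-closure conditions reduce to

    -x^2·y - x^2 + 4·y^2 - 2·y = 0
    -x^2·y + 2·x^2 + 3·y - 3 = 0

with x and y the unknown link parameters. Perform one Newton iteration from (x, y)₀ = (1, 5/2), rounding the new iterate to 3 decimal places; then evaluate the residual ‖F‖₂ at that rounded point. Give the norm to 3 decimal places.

At (1, 5/2): F = (16.500, 4.000).
Jacobian J = [[-2·x·y - 2·x, -x^2 + 8·y - 2], [-2·x·y + 4·x, -x^2 + 3]].
At the point, J = [[-7.000, 17.000], [-1.000, 2.000]] (det J = 3.000).
Solving J·Δ = −F gives Δ = (11.667, 3.833).
Then the next iterate is (x, y)₁ = (12.667, 6.333).
Re-evaluating at (12.667, 6.333): F = (-1028.83948, -679.24337), so ‖F‖₂ = 1232.835.

1232.835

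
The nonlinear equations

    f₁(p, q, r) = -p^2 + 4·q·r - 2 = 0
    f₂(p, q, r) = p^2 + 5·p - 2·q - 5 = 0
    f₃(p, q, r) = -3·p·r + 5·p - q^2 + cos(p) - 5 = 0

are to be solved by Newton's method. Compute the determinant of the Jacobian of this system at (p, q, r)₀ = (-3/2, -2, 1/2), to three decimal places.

-180.960

J = [[-2·p, 4·r, 4·q], [2·p + 5, -2, 0], [-3·r - sin(p) + 5, -2·q, -3·p]].
At the point, J = [[3.000, 2.000, -8.000], [2.000, -2.000, 0.000], [4.49749, 4.000, 4.500]].
det J = -180.960.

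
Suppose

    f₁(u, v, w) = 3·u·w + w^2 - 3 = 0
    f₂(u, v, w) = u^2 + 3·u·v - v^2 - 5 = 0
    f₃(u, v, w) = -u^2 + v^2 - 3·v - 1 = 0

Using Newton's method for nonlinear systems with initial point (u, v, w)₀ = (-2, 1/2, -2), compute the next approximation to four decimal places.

At (-2, 1/2, -2): F = (13.0000, -4.2500, -6.2500).
Jacobian J = [[3·w, 0, 3·u + 2·w], [2·u + 3·v, 3·u - 2·v, 0], [-2·u, 2·v - 3, 0]].
At the point, J = [[-6.0000, 0.0000, -10.0000], [-2.5000, -7.0000, 0.0000], [4.0000, -2.0000, 0.0000]] (det J = -330.0000).
Solving J·Δ = −F gives Δ = (1.0682, -0.9886, 0.6591).
Then the next iterate is (u, v, w)₁ = (-0.9318, -0.4886, -1.3409).

(-0.9318, -0.4886, -1.3409)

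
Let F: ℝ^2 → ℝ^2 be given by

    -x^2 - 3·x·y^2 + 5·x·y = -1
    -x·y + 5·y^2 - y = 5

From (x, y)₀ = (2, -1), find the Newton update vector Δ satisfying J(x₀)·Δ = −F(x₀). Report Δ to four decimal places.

At (2, -1): F = (-19.0000, 3.0000).
Jacobian J = [[-2·x - 3·y^2 + 5·y, -6·x·y + 5·x], [-y, -x + 10·y - 1]].
At the point, J = [[-12.0000, 22.0000], [1.0000, -13.0000]] (det J = 134.0000).
Solving J·Δ = −F gives Δ = (-1.3507, 0.1269).

(-1.3507, 0.1269)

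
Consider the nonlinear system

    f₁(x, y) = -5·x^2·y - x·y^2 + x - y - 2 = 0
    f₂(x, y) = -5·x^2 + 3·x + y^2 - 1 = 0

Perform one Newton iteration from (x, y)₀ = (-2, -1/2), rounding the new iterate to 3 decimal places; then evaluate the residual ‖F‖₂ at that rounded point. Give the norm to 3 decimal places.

At (-2, -1/2): F = (7.000, -26.750).
Jacobian J = [[-10·x·y - y^2 + 1, -5·x^2 - 2·x·y - 1], [-10·x + 3, 2·y]].
At the point, J = [[-9.250, -23.000], [23.000, -1.000]] (det J = 538.250).
Solving J·Δ = −F gives Δ = (1.156, -0.161).
Then the next iterate is (x, y)₁ = (-0.844, -0.661).
Re-evaluating at (-0.844, -0.661): F = (0.54003, -6.65676), so ‖F‖₂ = 6.679.

6.679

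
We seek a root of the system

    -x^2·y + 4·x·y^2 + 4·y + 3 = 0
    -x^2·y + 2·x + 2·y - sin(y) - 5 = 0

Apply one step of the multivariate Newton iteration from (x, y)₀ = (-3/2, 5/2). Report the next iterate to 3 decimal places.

At (-3/2, 5/2): F = (-30.125, -9.22347).
Jacobian J = [[-2·x·y + 4·y^2, -x^2 + 8·x·y + 4], [-2·x·y + 2, -x^2 - cos(y) + 2]].
At the point, J = [[32.500, -28.250], [9.500, 0.55114]] (det J = 286.28717).
Solving J·Δ = −F gives Δ = (0.968, 0.047).
Then the next iterate is (x, y)₁ = (-0.532, 2.547).

(-0.532, 2.547)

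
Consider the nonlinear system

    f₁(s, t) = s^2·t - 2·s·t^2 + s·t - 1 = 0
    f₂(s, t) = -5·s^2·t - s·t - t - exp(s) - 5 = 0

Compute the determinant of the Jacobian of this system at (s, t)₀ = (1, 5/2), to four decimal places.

-206.7463

J = [[2·s·t - 2·t^2 + t, s^2 - 4·s·t + s], [-10·s·t - t - exp(s), -5·s^2 - s - 1]].
At the point, J = [[-5.0000, -8.0000], [-30.218282, -7.0000]].
det J = -206.7463.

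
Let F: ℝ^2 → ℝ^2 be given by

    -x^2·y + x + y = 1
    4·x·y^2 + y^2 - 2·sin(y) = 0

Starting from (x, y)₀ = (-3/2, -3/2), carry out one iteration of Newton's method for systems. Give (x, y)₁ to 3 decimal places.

(-2.012, -0.567)

At (-3/2, -3/2): F = (-0.625, -9.25501).
Jacobian J = [[-2·x·y + 1, -x^2 + 1], [4·y^2, 8·x·y + 2·y - 2·cos(y)]].
At the point, J = [[-3.500, -1.250], [9.000, 14.85853]] (det J = -40.75484).
Solving J·Δ = −F gives Δ = (-0.512, 0.933).
Then the next iterate is (x, y)₁ = (-2.012, -0.567).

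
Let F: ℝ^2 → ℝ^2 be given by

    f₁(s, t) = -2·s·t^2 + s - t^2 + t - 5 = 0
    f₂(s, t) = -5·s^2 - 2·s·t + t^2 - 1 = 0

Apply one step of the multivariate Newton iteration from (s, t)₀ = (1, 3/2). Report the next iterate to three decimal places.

(0.412, 0.601)

At (1, 3/2): F = (-9.250, -6.750).
Jacobian J = [[-2·t^2 + 1, -4·s·t - 2·t + 1], [-10·s - 2·t, -2·s + 2·t]].
At the point, J = [[-3.500, -8.000], [-13.000, 1.000]] (det J = -107.500).
Solving J·Δ = −F gives Δ = (-0.588, -0.899).
Then the next iterate is (s, t)₁ = (0.412, 0.601).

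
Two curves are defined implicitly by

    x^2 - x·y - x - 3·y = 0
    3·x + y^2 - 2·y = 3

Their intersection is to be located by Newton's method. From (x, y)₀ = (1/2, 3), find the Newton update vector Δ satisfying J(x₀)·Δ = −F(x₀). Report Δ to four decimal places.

(-25.1667, 18.5000)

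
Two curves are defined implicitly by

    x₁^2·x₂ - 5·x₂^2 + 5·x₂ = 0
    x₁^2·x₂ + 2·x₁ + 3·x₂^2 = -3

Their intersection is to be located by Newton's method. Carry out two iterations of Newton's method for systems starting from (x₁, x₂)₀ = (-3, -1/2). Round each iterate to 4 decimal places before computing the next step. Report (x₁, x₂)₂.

(-1.5436, -0.0580)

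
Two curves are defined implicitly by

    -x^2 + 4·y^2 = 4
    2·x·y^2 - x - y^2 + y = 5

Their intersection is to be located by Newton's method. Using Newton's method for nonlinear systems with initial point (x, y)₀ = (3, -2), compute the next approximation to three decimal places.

At (3, -2): F = (3.000, 10.000).
Jacobian J = [[-2·x, 8·y], [2·y^2 - 1, 4·x·y - 2·y + 1]].
At the point, J = [[-6.000, -16.000], [7.000, -19.000]] (det J = 226.000).
Solving J·Δ = −F gives Δ = (-0.456, 0.358).
Then the next iterate is (x, y)₁ = (2.544, -1.642).

(2.544, -1.642)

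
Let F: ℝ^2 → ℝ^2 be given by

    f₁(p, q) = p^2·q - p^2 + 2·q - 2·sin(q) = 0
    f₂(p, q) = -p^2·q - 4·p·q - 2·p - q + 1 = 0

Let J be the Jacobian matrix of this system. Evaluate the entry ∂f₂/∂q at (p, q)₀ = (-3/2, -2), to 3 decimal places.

2.750

∂f₂/∂q = -p^2 - 4·p - 1.
At (-3/2, -2) this is 2.750.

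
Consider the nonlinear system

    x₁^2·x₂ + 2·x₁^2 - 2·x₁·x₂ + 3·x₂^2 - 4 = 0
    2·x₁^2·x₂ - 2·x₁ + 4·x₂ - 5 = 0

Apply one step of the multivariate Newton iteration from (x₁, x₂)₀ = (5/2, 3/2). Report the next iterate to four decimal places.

(1.2606, 1.5825)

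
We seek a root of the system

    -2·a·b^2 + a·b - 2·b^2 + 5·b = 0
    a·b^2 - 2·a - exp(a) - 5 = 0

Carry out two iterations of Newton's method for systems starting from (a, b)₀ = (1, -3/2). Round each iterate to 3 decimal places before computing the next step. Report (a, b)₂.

(-2.489, -0.562)

At (1, -3/2): F = (-18.000, -7.46828).
Jacobian J = [[-2·b^2 + b, -4·a·b + a - 4·b + 5], [b^2 - exp(a) - 2, 2·a·b]].
At the point, J = [[-6.000, 18.000], [-2.46828, -3.000]] (det J = 62.42907).
Solving J·Δ = −F gives Δ = (-3.018, -0.006).
Then the next iterate is (a, b)₁ = (-2.018, -1.506).
Round to (-2.018, -1.506) and repeat: F = (0.12683, -5.67382), J = [[-6.04207, -3.15043], [0.13511, 6.07822]].
Δ = (-0.471, 0.944), so (a, b)₂ = (-2.489, -0.562).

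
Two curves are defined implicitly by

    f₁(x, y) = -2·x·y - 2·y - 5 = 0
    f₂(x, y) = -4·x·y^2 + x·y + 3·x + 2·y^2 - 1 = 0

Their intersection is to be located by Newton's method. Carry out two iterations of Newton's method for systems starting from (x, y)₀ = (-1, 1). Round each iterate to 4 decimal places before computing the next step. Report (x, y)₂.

At (-1, 1): F = (-5.0000, 1.0000).
Jacobian J = [[-2·y, -2·x - 2], [-4·y^2 + y + 3, -8·x·y + x + 4·y]].
At the point, J = [[-2.0000, 0.0000], [0.0000, 11.0000]] (det J = -22.0000).
Solving J·Δ = −F gives Δ = (-2.5000, -0.0909).
Then the next iterate is (x, y)₁ = (-3.5000, 0.9091).
Round to (-3.5000, 0.9091) and repeat: F = (-0.4545, -1.458445), J = [[-1.8182, 5.0000], [0.603249, 25.5912]].
Δ = (-0.0876, 0.0591), so (x, y)₂ = (-3.5876, 0.9682).

(-3.5876, 0.9682)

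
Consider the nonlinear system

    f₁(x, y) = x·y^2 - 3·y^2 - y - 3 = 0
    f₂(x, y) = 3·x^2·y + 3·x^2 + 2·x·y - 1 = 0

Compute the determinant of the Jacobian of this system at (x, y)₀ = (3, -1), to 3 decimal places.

31.000

J = [[y^2, 2·x·y - 6·y - 1], [6·x·y + 6·x + 2·y, 3·x^2 + 2·x]].
At the point, J = [[1.000, -1.000], [-2.000, 33.000]].
det J = 31.000.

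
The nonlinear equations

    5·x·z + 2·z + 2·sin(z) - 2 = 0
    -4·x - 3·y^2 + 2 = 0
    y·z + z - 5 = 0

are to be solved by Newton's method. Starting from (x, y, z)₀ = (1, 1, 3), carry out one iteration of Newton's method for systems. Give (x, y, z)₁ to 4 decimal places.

(-0.1512, 0.9341, 2.5988)

At (1, 1, 3): F = (19.282240, -5.0000, 1.0000).
Jacobian J = [[5·z, 0, 5·x + 2·cos(z) + 2], [-4, -6·y, 0], [0, z, y + 1]].
At the point, J = [[15.0000, 0.0000, 5.020015], [-4.0000, -6.0000, 0.0000], [0.0000, 3.0000, 2.0000]] (det J = -240.240180).
Solving J·Δ = −F gives Δ = (-1.1512, -0.0659, -0.4012).
Then the next iterate is (x, y, z)₁ = (-0.1512, 0.9341, 2.5988).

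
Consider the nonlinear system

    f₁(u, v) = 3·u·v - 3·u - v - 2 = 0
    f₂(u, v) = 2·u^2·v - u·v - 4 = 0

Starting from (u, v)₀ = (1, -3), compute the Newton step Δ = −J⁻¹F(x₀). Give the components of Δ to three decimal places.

(-0.500, 2.500)

At (1, -3): F = (-11.000, -7.000).
Jacobian J = [[3·v - 3, 3·u - 1], [4·u·v - v, 2·u^2 - u]].
At the point, J = [[-12.000, 2.000], [-9.000, 1.000]] (det J = 6.000).
Solving J·Δ = −F gives Δ = (-0.500, 2.500).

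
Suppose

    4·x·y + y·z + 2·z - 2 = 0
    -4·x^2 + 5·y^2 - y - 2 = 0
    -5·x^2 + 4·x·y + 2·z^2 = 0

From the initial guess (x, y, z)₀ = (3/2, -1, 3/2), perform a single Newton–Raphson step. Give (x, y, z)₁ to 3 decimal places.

(0.575, -0.446, 0.141)

At (3/2, -1, 3/2): F = (-6.500, -5.000, -12.750).
Jacobian J = [[4·y, 4·x + z, y + 2], [-8·x, 10·y - 1, 0], [-10·x + 4·y, 4·x, 4·z]].
At the point, J = [[-4.000, 7.500, 1.000], [-12.000, -11.000, 0.000], [-19.000, 6.000, 6.000]] (det J = 523.000).
Solving J·Δ = −F gives Δ = (-0.925, 0.554, -1.359).
Then the next iterate is (x, y, z)₁ = (0.575, -0.446, 0.141).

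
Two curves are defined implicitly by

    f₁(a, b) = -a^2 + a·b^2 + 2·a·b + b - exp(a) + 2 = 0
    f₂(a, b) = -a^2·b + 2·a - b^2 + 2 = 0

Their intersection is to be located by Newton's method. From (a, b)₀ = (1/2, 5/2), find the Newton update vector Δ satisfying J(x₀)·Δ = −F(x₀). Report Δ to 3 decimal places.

(-0.600, -0.681)

At (1/2, 5/2): F = (8.22628, -3.875).
Jacobian J = [[-2·a + b^2 + 2·b - exp(a), 2·a·b + 2·a + 1], [-2·a·b + 2, -a^2 - 2·b]].
At the point, J = [[8.60128, 4.500], [-0.500, -5.250]] (det J = -42.90671).
Solving J·Δ = −F gives Δ = (-0.600, -0.681).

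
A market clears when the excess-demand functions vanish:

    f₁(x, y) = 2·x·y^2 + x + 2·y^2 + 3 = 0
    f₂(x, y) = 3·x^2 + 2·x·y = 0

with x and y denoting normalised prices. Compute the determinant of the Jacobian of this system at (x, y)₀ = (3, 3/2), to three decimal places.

-471.000

J = [[2·y^2 + 1, 4·x·y + 4·y], [6·x + 2·y, 2·x]].
At the point, J = [[5.500, 24.000], [21.000, 6.000]].
det J = -471.000.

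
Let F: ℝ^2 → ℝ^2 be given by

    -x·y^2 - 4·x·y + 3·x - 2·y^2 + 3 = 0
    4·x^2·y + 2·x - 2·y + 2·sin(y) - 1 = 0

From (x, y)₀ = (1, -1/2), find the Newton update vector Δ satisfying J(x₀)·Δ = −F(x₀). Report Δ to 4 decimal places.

(-1.6585, -0.6280)

At (1, -1/2): F = (7.2500, -0.958851).
Jacobian J = [[-y^2 - 4·y + 3, -2·x·y - 4·x - 4·y], [8·x·y + 2, 4·x^2 + 2·cos(y) - 2]].
At the point, J = [[4.7500, -1.0000], [-2.0000, 3.755165]] (det J = 15.837034).
Solving J·Δ = −F gives Δ = (-1.6585, -0.6280).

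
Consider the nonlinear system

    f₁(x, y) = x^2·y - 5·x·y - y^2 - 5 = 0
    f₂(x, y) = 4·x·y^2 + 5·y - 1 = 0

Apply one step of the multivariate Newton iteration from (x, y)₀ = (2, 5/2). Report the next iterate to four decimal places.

(5.1062, -0.5923)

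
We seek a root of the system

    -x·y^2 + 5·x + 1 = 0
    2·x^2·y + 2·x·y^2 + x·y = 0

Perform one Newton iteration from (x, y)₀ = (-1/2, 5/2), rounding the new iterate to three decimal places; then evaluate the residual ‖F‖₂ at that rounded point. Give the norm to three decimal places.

1.362

At (-1/2, 5/2): F = (1.625, -6.250).
Jacobian J = [[-y^2 + 5, -2·x·y], [4·x·y + 2·y^2 + y, 2·x^2 + 4·x·y + x]].
At the point, J = [[-1.250, 2.500], [10.000, -5.000]] (det J = -18.750).
Solving J·Δ = −F gives Δ = (0.400, -0.450).
Then the next iterate is (x, y)₁ = (-0.100, 2.050).
Re-evaluating at (-0.100, 2.050): F = (0.92025, -1.00450), so ‖F‖₂ = 1.362.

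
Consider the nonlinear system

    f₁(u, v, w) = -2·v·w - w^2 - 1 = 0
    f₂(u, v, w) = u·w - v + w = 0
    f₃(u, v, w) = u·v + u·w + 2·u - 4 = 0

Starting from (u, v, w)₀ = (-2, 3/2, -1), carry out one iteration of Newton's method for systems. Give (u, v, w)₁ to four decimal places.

At (-2, 3/2, -1): F = (1.0000, -0.5000, -9.0000).
Jacobian J = [[0, -2·w, -2·v - 2·w], [w, -1, u + 1], [v + w + 2, u, u]].
At the point, J = [[0.0000, 2.0000, -1.0000], [-1.0000, -1.0000, -1.0000], [2.5000, -2.0000, -2.0000]] (det J = -13.5000).
Solving J·Δ = −F gives Δ = (1.7778, -1.0926, -1.1852).
Then the next iterate is (u, v, w)₁ = (-0.2222, 0.4074, -2.1852).

(-0.2222, 0.4074, -2.1852)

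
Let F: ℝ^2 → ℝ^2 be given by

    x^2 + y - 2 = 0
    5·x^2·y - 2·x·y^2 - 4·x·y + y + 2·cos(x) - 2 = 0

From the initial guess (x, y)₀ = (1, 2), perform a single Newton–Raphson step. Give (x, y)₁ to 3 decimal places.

(0.925, 1.151)

At (1, 2): F = (1.000, -4.91940).
Jacobian J = [[2·x, 1], [10·x·y - 2·y^2 - 4·y - 2·sin(x), 5·x^2 - 4·x·y - 4·x + 1]].
At the point, J = [[2.000, 1.000], [2.31706, -6.000]] (det J = -14.31706).
Solving J·Δ = −F gives Δ = (-0.075, -0.849).
Then the next iterate is (x, y)₁ = (0.925, 1.151).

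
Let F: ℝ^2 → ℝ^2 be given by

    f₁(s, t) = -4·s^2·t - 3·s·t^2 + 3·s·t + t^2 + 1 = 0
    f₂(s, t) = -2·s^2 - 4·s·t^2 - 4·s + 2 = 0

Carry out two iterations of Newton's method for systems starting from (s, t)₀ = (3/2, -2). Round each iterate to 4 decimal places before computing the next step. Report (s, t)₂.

At (3/2, -2): F = (-4.0000, -32.5000).
Jacobian J = [[-8·s·t - 3·t^2 + 3·t, -4·s^2 - 6·s·t + 3·s + 2·t], [-4·s - 4·t^2 - 4, -8·s·t]].
At the point, J = [[6.0000, 9.5000], [-26.0000, 24.0000]] (det J = 391.0000).
Solving J·Δ = −F gives Δ = (-0.5441, 0.7647).
Then the next iterate is (s, t)₁ = (0.9559, -1.2353).
Round to (0.9559, -1.2353) and repeat: F = (-0.877521, -9.485774), J = [[1.162788, 3.827060], [-13.927464, 9.446586]].
Δ = (-0.4358, 0.3617), so (s, t)₂ = (0.5201, -0.8736).

(0.5201, -0.8736)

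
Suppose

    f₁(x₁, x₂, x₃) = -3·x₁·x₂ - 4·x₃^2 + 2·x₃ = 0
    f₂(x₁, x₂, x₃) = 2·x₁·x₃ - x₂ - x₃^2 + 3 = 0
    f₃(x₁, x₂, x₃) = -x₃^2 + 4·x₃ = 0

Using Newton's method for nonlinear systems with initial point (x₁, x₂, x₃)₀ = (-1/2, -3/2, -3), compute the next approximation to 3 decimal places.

At (-1/2, -3/2, -3): F = (-44.250, -1.500, -21.000).
Jacobian J = [[-3·x₂, -3·x₁, -8·x₃ + 2], [2·x₃, -1, 2·x₁ - 2·x₃], [0, 0, -2·x₃ + 4]].
At the point, J = [[4.500, 1.500, 26.000], [-6.000, -1.000, 5.000], [0.000, 0.000, 10.000]] (det J = 45.000).
Solving J·Δ = −F gives Δ = (5.300, -22.800, 2.100).
Then the next iterate is (x₁, x₂, x₃)₁ = (4.800, -24.300, -0.900).

(4.800, -24.300, -0.900)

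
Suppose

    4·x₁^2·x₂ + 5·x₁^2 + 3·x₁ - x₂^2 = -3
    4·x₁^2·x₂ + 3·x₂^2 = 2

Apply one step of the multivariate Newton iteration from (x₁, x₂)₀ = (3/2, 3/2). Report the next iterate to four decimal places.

(0.7028, 1.2833)

At (3/2, 3/2): F = (30.0000, 18.2500).
Jacobian J = [[8·x₁·x₂ + 10·x₁ + 3, 4·x₁^2 - 2·x₂], [8·x₁·x₂, 4·x₁^2 + 6·x₂]].
At the point, J = [[36.0000, 6.0000], [18.0000, 18.0000]] (det J = 540.0000).
Solving J·Δ = −F gives Δ = (-0.7972, -0.2167).
Then the next iterate is (x₁, x₂)₁ = (0.7028, 1.2833).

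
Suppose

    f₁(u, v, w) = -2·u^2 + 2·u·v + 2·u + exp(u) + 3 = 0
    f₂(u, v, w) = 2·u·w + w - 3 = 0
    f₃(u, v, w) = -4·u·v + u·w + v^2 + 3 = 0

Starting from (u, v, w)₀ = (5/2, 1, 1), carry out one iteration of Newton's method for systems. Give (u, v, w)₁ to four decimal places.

(-0.0653, 1.6354, 1.3551)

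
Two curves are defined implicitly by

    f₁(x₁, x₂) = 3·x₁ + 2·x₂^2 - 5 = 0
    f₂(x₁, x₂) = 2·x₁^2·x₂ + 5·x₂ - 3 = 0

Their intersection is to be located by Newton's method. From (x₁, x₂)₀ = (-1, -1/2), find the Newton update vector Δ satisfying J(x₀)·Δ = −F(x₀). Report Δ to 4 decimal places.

At (-1, -1/2): F = (-7.5000, -6.5000).
Jacobian J = [[3, 4·x₂], [4·x₁·x₂, 2·x₁^2 + 5]].
At the point, J = [[3.0000, -2.0000], [2.0000, 7.0000]] (det J = 25.0000).
Solving J·Δ = −F gives Δ = (2.6200, 0.1800).

(2.6200, 0.1800)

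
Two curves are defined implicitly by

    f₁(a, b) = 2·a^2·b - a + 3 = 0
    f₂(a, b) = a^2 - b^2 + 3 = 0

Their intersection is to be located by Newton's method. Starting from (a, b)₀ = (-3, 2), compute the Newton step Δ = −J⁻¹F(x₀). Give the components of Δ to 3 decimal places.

(1.500, -0.250)

At (-3, 2): F = (42.000, 8.000).
Jacobian J = [[4·a·b - 1, 2·a^2], [2·a, -2·b]].
At the point, J = [[-25.000, 18.000], [-6.000, -4.000]] (det J = 208.000).
Solving J·Δ = −F gives Δ = (1.500, -0.250).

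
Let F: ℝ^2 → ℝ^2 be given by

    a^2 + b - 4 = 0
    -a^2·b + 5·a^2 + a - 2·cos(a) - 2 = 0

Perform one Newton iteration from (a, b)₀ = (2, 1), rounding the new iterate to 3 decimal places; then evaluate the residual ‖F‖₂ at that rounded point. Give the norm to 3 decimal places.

4.206

At (2, 1): F = (1.000, 16.83229).
Jacobian J = [[2·a, 1], [-2·a·b + 10·a + 2·sin(a) + 1, -a^2]].
At the point, J = [[4.000, 1.000], [18.81859, -4.000]] (det J = -34.81859).
Solving J·Δ = −F gives Δ = (-0.598, 1.393).
Then the next iterate is (a, b)₁ = (1.402, 2.393).
Re-evaluating at (1.402, 2.393): F = (0.35860, 4.19034), so ‖F‖₂ = 4.206.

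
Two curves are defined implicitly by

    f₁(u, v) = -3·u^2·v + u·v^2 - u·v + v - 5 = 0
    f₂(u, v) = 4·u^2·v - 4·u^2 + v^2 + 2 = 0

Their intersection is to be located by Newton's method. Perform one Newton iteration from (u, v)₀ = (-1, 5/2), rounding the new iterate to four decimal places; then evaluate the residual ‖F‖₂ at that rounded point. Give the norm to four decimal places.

At (-1, 5/2): F = (-13.7500, 14.2500).
Jacobian J = [[-6·u·v + v^2 - v, -3·u^2 + 2·u·v - u + 1], [8·u·v - 8·u, 4·u^2 + 2·v]].
At the point, J = [[18.7500, -6.0000], [-12.0000, 9.0000]] (det J = 96.7500).
Solving J·Δ = −F gives Δ = (0.3953, -1.0562).
Then the next iterate is (u, v)₁ = (-0.6047, 1.4438).
Re-evaluating at (-0.6047, 1.4438): F = (-5.527495, 4.733682), so ‖F‖₂ = 7.2774.

7.2774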